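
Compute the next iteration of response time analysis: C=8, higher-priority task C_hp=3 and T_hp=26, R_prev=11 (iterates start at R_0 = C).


R_next = C + ceil(R_prev / T_hp) * C_hp
ceil(11 / 26) = ceil(0.4231) = 1
Interference = 1 * 3 = 3
R_next = 8 + 3 = 11
R_next = R_prev, so the iteration has converged (response time = 11).

11


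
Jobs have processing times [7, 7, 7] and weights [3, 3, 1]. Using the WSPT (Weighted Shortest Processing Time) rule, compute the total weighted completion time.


Compute p/w ratios and sort ascending (WSPT): [(7, 3), (7, 3), (7, 1)]
Compute weighted completion times:
  Job (p=7,w=3): C=7, w*C=3*7=21
  Job (p=7,w=3): C=14, w*C=3*14=42
  Job (p=7,w=1): C=21, w*C=1*21=21
Total weighted completion time = 84

84


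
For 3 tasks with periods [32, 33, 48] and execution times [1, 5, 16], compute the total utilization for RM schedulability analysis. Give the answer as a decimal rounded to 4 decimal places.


Compute individual utilizations (exact fractions):
  Task 1: C/T = 1/32 (approx. 0.0313)
  Task 2: C/T = 5/33 (approx. 0.1515)
  Task 3: C/T = 16/48 = 1/3 (approx. 0.3333)
Total utilization U = 1/32 + 5/33 + 1/3 = 545/1056
Rounded to 4 decimal places: U = 0.5161
RM (Liu & Layland) bound for 3 tasks = 0.779763; compare with U = 545/1056 (approx. 0.516098)
U <= bound, so schedulable by RM sufficient condition.

0.5161


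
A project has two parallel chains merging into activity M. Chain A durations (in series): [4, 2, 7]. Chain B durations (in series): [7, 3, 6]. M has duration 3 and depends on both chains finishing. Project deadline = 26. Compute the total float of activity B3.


Forward pass: ES(B3) = sum of predecessors on chain B = 10
EF = ES + duration = 10 + 6 = 16
Backward pass: LF(M) = deadline = 26; LS(M) = 26 - 3 = 23
LF(B3) = LS(M) - sum(successors on chain B) = 23 - 0 = 23
LS = LF - duration = 23 - 6 = 17
Total float = LS - ES = 17 - 10 = 7

7


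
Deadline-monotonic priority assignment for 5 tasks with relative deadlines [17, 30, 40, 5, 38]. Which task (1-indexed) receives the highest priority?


Sort tasks by relative deadline (ascending):
  Task 4: deadline = 5
  Task 1: deadline = 17
  Task 2: deadline = 30
  Task 5: deadline = 38
  Task 3: deadline = 40
Priority order (highest first): [4, 1, 2, 5, 3]
Highest priority task = 4

4


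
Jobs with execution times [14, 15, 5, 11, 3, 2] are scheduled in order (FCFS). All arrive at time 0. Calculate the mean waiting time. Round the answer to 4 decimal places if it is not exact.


FCFS order (as given): [14, 15, 5, 11, 3, 2]
Waiting times:
  Job 1: wait = 0
  Job 2: wait = 14
  Job 3: wait = 29
  Job 4: wait = 34
  Job 5: wait = 45
  Job 6: wait = 48
Sum of waiting times = 170
Average waiting time = 170/6 = 28.3333

28.3333


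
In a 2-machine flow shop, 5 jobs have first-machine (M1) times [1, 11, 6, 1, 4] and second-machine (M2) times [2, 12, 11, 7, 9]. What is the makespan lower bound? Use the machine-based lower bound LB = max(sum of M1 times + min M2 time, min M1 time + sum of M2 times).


LB1 = sum(M1 times) + min(M2 times) = 23 + 2 = 25
LB2 = min(M1 times) + sum(M2 times) = 1 + 41 = 42
Lower bound = max(LB1, LB2) = max(25, 42) = 42

42


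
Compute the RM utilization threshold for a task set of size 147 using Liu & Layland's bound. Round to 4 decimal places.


Compute 2^(1/147) = 1.0047264214
Subtract 1: 1.0047264214 - 1 = 0.0047264214
Multiply by n: 147 * 0.0047264214 = 0.6947839458
Round to 4 dp: 0.6948

0.6948


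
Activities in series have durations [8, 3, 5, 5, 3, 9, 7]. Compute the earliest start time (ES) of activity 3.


Activity 3 starts after activities 1 through 2 complete.
Predecessor durations: [8, 3]
ES = 8 + 3 = 11

11


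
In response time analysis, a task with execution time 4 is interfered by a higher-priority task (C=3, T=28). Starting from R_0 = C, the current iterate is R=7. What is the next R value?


R_next = C + ceil(R_prev / T_hp) * C_hp
ceil(7 / 28) = ceil(0.25) = 1
Interference = 1 * 3 = 3
R_next = 4 + 3 = 7
R_next = R_prev, so the iteration has converged (response time = 7).

7


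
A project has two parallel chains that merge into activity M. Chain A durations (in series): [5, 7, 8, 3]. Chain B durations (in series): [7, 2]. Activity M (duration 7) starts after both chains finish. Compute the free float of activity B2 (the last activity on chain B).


ES(B2) = sum of predecessors on chain B = 7
EF(B2) = ES + duration = 7 + 2 = 9
Successor of B2 is M. ES(M) = max(sum(A), sum(B)) = max(23, 9) = 23
Free float = ES(successor) - EF(current) = 23 - 9 = 14

14


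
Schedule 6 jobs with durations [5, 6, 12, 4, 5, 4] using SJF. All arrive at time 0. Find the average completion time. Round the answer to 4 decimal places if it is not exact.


SJF order (ascending): [4, 4, 5, 5, 6, 12]
Completion times:
  Job 1: burst=4, C=4
  Job 2: burst=4, C=8
  Job 3: burst=5, C=13
  Job 4: burst=5, C=18
  Job 5: burst=6, C=24
  Job 6: burst=12, C=36
Average completion = 103/6 = 17.1667

17.1667


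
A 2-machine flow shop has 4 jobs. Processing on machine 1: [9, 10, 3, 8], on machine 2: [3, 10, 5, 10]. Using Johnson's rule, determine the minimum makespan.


Apply Johnson's rule:
  Group 1 (a <= b): [(3, 3, 5), (4, 8, 10), (2, 10, 10)]
  Group 2 (a > b): [(1, 9, 3)]
Optimal job order: [3, 4, 2, 1]
Schedule:
  Job 3: M1 done at 3, M2 done at 8
  Job 4: M1 done at 11, M2 done at 21
  Job 2: M1 done at 21, M2 done at 31
  Job 1: M1 done at 30, M2 done at 34
Makespan = 34

34


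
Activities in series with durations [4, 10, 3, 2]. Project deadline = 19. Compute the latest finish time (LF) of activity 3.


LF(activity 3) = deadline - sum of successor durations
Successors: activities 4 through 4 with durations [2]
Sum of successor durations = 2
LF = 19 - 2 = 17

17


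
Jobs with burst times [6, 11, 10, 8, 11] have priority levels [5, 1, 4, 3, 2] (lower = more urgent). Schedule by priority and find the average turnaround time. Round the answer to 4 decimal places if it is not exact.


Sort by priority (ascending = highest first):
Order: [(1, 11), (2, 11), (3, 8), (4, 10), (5, 6)]
Completion times:
  Priority 1, burst=11, C=11
  Priority 2, burst=11, C=22
  Priority 3, burst=8, C=30
  Priority 4, burst=10, C=40
  Priority 5, burst=6, C=46
Average turnaround = 149/5 = 29.8

29.8


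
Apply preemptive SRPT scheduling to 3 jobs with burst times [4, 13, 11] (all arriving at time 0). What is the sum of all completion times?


Since all jobs arrive at t=0, SRPT equals SPT ordering.
SPT order: [4, 11, 13]
Completion times:
  Job 1: p=4, C=4
  Job 2: p=11, C=15
  Job 3: p=13, C=28
Total completion time = 4 + 15 + 28 = 47

47


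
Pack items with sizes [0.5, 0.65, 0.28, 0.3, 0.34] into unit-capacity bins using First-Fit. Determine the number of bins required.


Place items sequentially using First-Fit:
  Item 0.5 -> new Bin 1
  Item 0.65 -> new Bin 2
  Item 0.28 -> Bin 1 (now 0.78)
  Item 0.3 -> Bin 2 (now 0.95)
  Item 0.34 -> new Bin 3
Total bins used = 3

3


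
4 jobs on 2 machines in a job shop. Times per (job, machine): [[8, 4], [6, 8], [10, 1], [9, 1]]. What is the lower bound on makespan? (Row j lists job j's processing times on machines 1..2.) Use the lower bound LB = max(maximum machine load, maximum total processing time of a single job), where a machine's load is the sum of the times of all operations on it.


Machine loads:
  Machine 1: 8 + 6 + 10 + 9 = 33
  Machine 2: 4 + 8 + 1 + 1 = 14
Max machine load = 33
Job totals:
  Job 1: 12
  Job 2: 14
  Job 3: 11
  Job 4: 10
Max job total = 14
Lower bound = max(33, 14) = 33

33


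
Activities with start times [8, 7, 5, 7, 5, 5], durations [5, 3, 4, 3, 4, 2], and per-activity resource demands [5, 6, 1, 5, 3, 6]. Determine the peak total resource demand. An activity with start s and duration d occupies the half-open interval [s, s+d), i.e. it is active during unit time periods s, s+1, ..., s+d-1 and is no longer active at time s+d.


Each activity i is active on [start_i, start_i + duration_i).
Compute total resource usage per time slot:
  t=0: active resources = [], total = 0
  t=1: active resources = [], total = 0
  t=2: active resources = [], total = 0
  t=3: active resources = [], total = 0
  t=4: active resources = [], total = 0
  t=5: active resources = [1, 3, 6], total = 10
  t=6: active resources = [1, 3, 6], total = 10
  t=7: active resources = [6, 1, 5, 3], total = 15
  t=8: active resources = [5, 6, 1, 5, 3], total = 20
  t=9: active resources = [5, 6, 5], total = 16
  t=10: active resources = [5], total = 5
  t=11: active resources = [5], total = 5
  t=12: active resources = [5], total = 5
Peak resource demand = 20

20


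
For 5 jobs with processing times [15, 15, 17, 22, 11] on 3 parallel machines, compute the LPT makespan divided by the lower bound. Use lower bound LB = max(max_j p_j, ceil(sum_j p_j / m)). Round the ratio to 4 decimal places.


LPT order: [22, 17, 15, 15, 11]
Machine loads after assignment: [22, 28, 30]
LPT makespan = 30
Lower bound = max(max_job, ceil(total/3)) = max(22, 27) = 27
Ratio = 30 / 27 = 1.1111

1.1111


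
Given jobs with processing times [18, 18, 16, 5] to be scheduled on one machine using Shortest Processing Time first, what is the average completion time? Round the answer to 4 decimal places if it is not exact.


Sort jobs by processing time (SPT order): [5, 16, 18, 18]
Compute completion times sequentially:
  Job 1: processing = 5, completes at 5
  Job 2: processing = 16, completes at 21
  Job 3: processing = 18, completes at 39
  Job 4: processing = 18, completes at 57
Sum of completion times = 122
Average completion time = 122/4 = 30.5

30.5


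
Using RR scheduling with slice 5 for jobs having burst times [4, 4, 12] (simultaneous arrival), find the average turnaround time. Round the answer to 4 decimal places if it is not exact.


Time quantum = 5
Execution trace:
  J1 runs 4 units, time = 4
  J2 runs 4 units, time = 8
  J3 runs 5 units, time = 13
  J3 runs 5 units, time = 18
  J3 runs 2 units, time = 20
Finish times: [4, 8, 20]
Average turnaround = 32/3 = 10.6667

10.6667


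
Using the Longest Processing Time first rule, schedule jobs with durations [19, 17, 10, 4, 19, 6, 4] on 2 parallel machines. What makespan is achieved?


Sort jobs in decreasing order (LPT): [19, 19, 17, 10, 6, 4, 4]
Assign each job to the least loaded machine:
  Machine 1: jobs [19, 17, 4], load = 40
  Machine 2: jobs [19, 10, 6, 4], load = 39
Makespan = max load = 40

40


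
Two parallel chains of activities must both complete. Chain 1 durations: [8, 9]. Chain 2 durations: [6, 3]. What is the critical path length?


Path A total = 8 + 9 = 17
Path B total = 6 + 3 = 9
Critical path = longest path = max(17, 9) = 17

17


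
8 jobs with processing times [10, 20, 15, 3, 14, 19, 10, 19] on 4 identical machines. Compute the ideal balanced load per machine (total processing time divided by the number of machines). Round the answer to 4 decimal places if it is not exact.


Total processing time = 10 + 20 + 15 + 3 + 14 + 19 + 10 + 19 = 110
Number of machines = 4
Ideal balanced load = 110 / 4 = 27.5

27.5


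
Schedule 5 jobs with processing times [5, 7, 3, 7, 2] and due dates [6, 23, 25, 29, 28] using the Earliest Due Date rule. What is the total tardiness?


Sort by due date (EDD order): [(5, 6), (7, 23), (3, 25), (2, 28), (7, 29)]
Compute completion times and tardiness:
  Job 1: p=5, d=6, C=5, tardiness=max(0,5-6)=0
  Job 2: p=7, d=23, C=12, tardiness=max(0,12-23)=0
  Job 3: p=3, d=25, C=15, tardiness=max(0,15-25)=0
  Job 4: p=2, d=28, C=17, tardiness=max(0,17-28)=0
  Job 5: p=7, d=29, C=24, tardiness=max(0,24-29)=0
Total tardiness = 0

0


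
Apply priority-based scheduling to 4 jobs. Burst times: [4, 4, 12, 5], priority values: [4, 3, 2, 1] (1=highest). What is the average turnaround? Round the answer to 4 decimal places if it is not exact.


Sort by priority (ascending = highest first):
Order: [(1, 5), (2, 12), (3, 4), (4, 4)]
Completion times:
  Priority 1, burst=5, C=5
  Priority 2, burst=12, C=17
  Priority 3, burst=4, C=21
  Priority 4, burst=4, C=25
Average turnaround = 68/4 = 17.0

17.0


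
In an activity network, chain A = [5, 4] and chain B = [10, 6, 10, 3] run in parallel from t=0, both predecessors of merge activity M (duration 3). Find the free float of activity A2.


ES(A2) = sum of predecessors on chain A = 5
EF(A2) = ES + duration = 5 + 4 = 9
Successor of A2 is M. ES(M) = max(sum(A), sum(B)) = max(9, 29) = 29
Free float = ES(successor) - EF(current) = 29 - 9 = 20

20


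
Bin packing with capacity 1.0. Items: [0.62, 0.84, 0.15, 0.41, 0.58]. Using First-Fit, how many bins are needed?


Place items sequentially using First-Fit:
  Item 0.62 -> new Bin 1
  Item 0.84 -> new Bin 2
  Item 0.15 -> Bin 1 (now 0.77)
  Item 0.41 -> new Bin 3
  Item 0.58 -> Bin 3 (now 0.99)
Total bins used = 3

3


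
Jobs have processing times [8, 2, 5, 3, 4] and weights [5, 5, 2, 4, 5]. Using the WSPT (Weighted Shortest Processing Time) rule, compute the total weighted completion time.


Compute p/w ratios and sort ascending (WSPT): [(2, 5), (3, 4), (4, 5), (8, 5), (5, 2)]
Compute weighted completion times:
  Job (p=2,w=5): C=2, w*C=5*2=10
  Job (p=3,w=4): C=5, w*C=4*5=20
  Job (p=4,w=5): C=9, w*C=5*9=45
  Job (p=8,w=5): C=17, w*C=5*17=85
  Job (p=5,w=2): C=22, w*C=2*22=44
Total weighted completion time = 204

204


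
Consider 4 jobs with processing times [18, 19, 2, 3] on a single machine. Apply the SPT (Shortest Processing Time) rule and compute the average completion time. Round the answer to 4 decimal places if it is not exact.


Sort jobs by processing time (SPT order): [2, 3, 18, 19]
Compute completion times sequentially:
  Job 1: processing = 2, completes at 2
  Job 2: processing = 3, completes at 5
  Job 3: processing = 18, completes at 23
  Job 4: processing = 19, completes at 42
Sum of completion times = 72
Average completion time = 72/4 = 18.0

18.0


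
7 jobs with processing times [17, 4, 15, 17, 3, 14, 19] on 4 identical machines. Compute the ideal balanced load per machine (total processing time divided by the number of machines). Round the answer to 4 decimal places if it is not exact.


Total processing time = 17 + 4 + 15 + 17 + 3 + 14 + 19 = 89
Number of machines = 4
Ideal balanced load = 89 / 4 = 22.25

22.25


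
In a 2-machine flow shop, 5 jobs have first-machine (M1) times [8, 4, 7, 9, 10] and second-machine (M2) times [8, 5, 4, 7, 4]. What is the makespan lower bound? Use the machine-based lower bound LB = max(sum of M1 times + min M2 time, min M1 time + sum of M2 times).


LB1 = sum(M1 times) + min(M2 times) = 38 + 4 = 42
LB2 = min(M1 times) + sum(M2 times) = 4 + 28 = 32
Lower bound = max(LB1, LB2) = max(42, 32) = 42

42


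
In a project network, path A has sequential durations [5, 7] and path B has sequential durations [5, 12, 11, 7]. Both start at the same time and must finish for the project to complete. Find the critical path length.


Path A total = 5 + 7 = 12
Path B total = 5 + 12 + 11 + 7 = 35
Critical path = longest path = max(12, 35) = 35

35


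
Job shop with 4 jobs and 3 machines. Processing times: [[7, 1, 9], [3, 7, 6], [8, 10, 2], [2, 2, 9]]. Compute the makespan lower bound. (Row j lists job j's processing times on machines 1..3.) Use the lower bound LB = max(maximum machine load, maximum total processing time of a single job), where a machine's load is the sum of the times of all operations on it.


Machine loads:
  Machine 1: 7 + 3 + 8 + 2 = 20
  Machine 2: 1 + 7 + 10 + 2 = 20
  Machine 3: 9 + 6 + 2 + 9 = 26
Max machine load = 26
Job totals:
  Job 1: 17
  Job 2: 16
  Job 3: 20
  Job 4: 13
Max job total = 20
Lower bound = max(26, 20) = 26

26


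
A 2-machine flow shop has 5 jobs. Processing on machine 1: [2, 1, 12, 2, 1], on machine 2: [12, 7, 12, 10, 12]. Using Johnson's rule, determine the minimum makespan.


Apply Johnson's rule:
  Group 1 (a <= b): [(2, 1, 7), (5, 1, 12), (1, 2, 12), (4, 2, 10), (3, 12, 12)]
  Group 2 (a > b): []
Optimal job order: [2, 5, 1, 4, 3]
Schedule:
  Job 2: M1 done at 1, M2 done at 8
  Job 5: M1 done at 2, M2 done at 20
  Job 1: M1 done at 4, M2 done at 32
  Job 4: M1 done at 6, M2 done at 42
  Job 3: M1 done at 18, M2 done at 54
Makespan = 54

54


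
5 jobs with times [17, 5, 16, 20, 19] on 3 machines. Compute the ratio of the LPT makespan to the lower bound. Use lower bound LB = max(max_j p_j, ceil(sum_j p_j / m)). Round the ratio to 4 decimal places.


LPT order: [20, 19, 17, 16, 5]
Machine loads after assignment: [20, 24, 33]
LPT makespan = 33
Lower bound = max(max_job, ceil(total/3)) = max(20, 26) = 26
Ratio = 33 / 26 = 1.2692

1.2692


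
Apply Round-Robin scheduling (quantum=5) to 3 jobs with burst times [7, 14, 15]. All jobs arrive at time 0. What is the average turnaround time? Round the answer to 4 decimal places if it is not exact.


Time quantum = 5
Execution trace:
  J1 runs 5 units, time = 5
  J2 runs 5 units, time = 10
  J3 runs 5 units, time = 15
  J1 runs 2 units, time = 17
  J2 runs 5 units, time = 22
  J3 runs 5 units, time = 27
  J2 runs 4 units, time = 31
  J3 runs 5 units, time = 36
Finish times: [17, 31, 36]
Average turnaround = 84/3 = 28.0

28.0


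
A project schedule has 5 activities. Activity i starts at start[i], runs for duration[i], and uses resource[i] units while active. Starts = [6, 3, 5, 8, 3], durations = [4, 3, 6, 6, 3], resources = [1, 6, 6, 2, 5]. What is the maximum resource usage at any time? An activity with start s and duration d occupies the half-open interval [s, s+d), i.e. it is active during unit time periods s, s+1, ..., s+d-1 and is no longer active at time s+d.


Each activity i is active on [start_i, start_i + duration_i).
Compute total resource usage per time slot:
  t=0: active resources = [], total = 0
  t=1: active resources = [], total = 0
  t=2: active resources = [], total = 0
  t=3: active resources = [6, 5], total = 11
  t=4: active resources = [6, 5], total = 11
  t=5: active resources = [6, 6, 5], total = 17
  t=6: active resources = [1, 6], total = 7
  t=7: active resources = [1, 6], total = 7
  t=8: active resources = [1, 6, 2], total = 9
  t=9: active resources = [1, 6, 2], total = 9
  t=10: active resources = [6, 2], total = 8
  t=11: active resources = [2], total = 2
  t=12: active resources = [2], total = 2
  t=13: active resources = [2], total = 2
Peak resource demand = 17

17


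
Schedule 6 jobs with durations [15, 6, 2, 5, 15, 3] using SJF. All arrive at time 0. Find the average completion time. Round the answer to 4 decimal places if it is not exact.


SJF order (ascending): [2, 3, 5, 6, 15, 15]
Completion times:
  Job 1: burst=2, C=2
  Job 2: burst=3, C=5
  Job 3: burst=5, C=10
  Job 4: burst=6, C=16
  Job 5: burst=15, C=31
  Job 6: burst=15, C=46
Average completion = 110/6 = 18.3333

18.3333


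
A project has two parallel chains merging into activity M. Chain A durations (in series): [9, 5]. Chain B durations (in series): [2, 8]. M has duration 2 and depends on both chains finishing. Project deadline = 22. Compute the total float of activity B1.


Forward pass: ES(B1) = sum of predecessors on chain B = 0
EF = ES + duration = 0 + 2 = 2
Backward pass: LF(M) = deadline = 22; LS(M) = 22 - 2 = 20
LF(B1) = LS(M) - sum(successors on chain B) = 20 - 8 = 12
LS = LF - duration = 12 - 2 = 10
Total float = LS - ES = 10 - 0 = 10

10


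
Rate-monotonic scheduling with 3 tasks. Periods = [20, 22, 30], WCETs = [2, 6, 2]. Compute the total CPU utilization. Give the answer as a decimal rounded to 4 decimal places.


Compute individual utilizations (exact fractions):
  Task 1: C/T = 2/20 = 1/10 (approx. 0.1)
  Task 2: C/T = 6/22 = 3/11 (approx. 0.2727)
  Task 3: C/T = 2/30 = 1/15 (approx. 0.0667)
Total utilization U = 1/10 + 3/11 + 1/15 = 29/66
Rounded to 4 decimal places: U = 0.4394
RM (Liu & Layland) bound for 3 tasks = 0.779763; compare with U = 29/66 (approx. 0.439394)
U <= bound, so schedulable by RM sufficient condition.

0.4394


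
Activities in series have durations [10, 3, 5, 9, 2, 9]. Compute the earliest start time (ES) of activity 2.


Activity 2 starts after activities 1 through 1 complete.
Predecessor durations: [10]
ES = 10 = 10

10


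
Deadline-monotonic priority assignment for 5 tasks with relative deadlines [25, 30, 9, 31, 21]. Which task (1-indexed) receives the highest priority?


Sort tasks by relative deadline (ascending):
  Task 3: deadline = 9
  Task 5: deadline = 21
  Task 1: deadline = 25
  Task 2: deadline = 30
  Task 4: deadline = 31
Priority order (highest first): [3, 5, 1, 2, 4]
Highest priority task = 3

3


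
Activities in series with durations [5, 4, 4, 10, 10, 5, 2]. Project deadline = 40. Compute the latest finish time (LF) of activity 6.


LF(activity 6) = deadline - sum of successor durations
Successors: activities 7 through 7 with durations [2]
Sum of successor durations = 2
LF = 40 - 2 = 38

38


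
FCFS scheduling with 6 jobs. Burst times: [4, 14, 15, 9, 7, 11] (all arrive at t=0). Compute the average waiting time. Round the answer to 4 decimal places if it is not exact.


FCFS order (as given): [4, 14, 15, 9, 7, 11]
Waiting times:
  Job 1: wait = 0
  Job 2: wait = 4
  Job 3: wait = 18
  Job 4: wait = 33
  Job 5: wait = 42
  Job 6: wait = 49
Sum of waiting times = 146
Average waiting time = 146/6 = 24.3333

24.3333


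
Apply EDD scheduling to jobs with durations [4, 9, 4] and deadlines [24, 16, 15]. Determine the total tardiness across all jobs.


Sort by due date (EDD order): [(4, 15), (9, 16), (4, 24)]
Compute completion times and tardiness:
  Job 1: p=4, d=15, C=4, tardiness=max(0,4-15)=0
  Job 2: p=9, d=16, C=13, tardiness=max(0,13-16)=0
  Job 3: p=4, d=24, C=17, tardiness=max(0,17-24)=0
Total tardiness = 0

0


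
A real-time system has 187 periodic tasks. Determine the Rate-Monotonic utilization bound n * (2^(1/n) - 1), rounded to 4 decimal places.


Compute 2^(1/187) = 1.0037135476
Subtract 1: 1.0037135476 - 1 = 0.0037135476
Multiply by n: 187 * 0.0037135476 = 0.6944334012
Round to 4 dp: 0.6944

0.6944


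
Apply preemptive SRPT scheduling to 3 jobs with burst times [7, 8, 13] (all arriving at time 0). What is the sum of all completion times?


Since all jobs arrive at t=0, SRPT equals SPT ordering.
SPT order: [7, 8, 13]
Completion times:
  Job 1: p=7, C=7
  Job 2: p=8, C=15
  Job 3: p=13, C=28
Total completion time = 7 + 15 + 28 = 50

50


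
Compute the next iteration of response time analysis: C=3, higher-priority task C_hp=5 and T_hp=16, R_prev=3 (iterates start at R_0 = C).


R_next = C + ceil(R_prev / T_hp) * C_hp
ceil(3 / 16) = ceil(0.1875) = 1
Interference = 1 * 5 = 5
R_next = 3 + 5 = 8

8


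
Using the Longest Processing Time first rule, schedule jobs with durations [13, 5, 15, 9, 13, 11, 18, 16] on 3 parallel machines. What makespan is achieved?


Sort jobs in decreasing order (LPT): [18, 16, 15, 13, 13, 11, 9, 5]
Assign each job to the least loaded machine:
  Machine 1: jobs [18, 11, 5], load = 34
  Machine 2: jobs [16, 13], load = 29
  Machine 3: jobs [15, 13, 9], load = 37
Makespan = max load = 37

37


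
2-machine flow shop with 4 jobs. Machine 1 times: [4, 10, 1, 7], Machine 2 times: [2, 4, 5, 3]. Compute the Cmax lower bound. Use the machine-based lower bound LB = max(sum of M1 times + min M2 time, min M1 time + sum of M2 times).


LB1 = sum(M1 times) + min(M2 times) = 22 + 2 = 24
LB2 = min(M1 times) + sum(M2 times) = 1 + 14 = 15
Lower bound = max(LB1, LB2) = max(24, 15) = 24

24


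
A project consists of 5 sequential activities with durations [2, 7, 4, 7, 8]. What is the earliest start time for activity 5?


Activity 5 starts after activities 1 through 4 complete.
Predecessor durations: [2, 7, 4, 7]
ES = 2 + 7 + 4 + 7 = 20

20


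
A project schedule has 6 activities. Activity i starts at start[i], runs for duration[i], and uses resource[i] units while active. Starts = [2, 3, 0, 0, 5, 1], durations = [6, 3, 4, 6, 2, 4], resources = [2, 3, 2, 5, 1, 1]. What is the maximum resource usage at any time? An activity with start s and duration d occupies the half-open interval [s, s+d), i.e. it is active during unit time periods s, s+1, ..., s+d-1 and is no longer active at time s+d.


Each activity i is active on [start_i, start_i + duration_i).
Compute total resource usage per time slot:
  t=0: active resources = [2, 5], total = 7
  t=1: active resources = [2, 5, 1], total = 8
  t=2: active resources = [2, 2, 5, 1], total = 10
  t=3: active resources = [2, 3, 2, 5, 1], total = 13
  t=4: active resources = [2, 3, 5, 1], total = 11
  t=5: active resources = [2, 3, 5, 1], total = 11
  t=6: active resources = [2, 1], total = 3
  t=7: active resources = [2], total = 2
Peak resource demand = 13

13


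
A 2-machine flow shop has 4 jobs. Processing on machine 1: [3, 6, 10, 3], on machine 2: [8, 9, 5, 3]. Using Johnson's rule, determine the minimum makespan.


Apply Johnson's rule:
  Group 1 (a <= b): [(1, 3, 8), (4, 3, 3), (2, 6, 9)]
  Group 2 (a > b): [(3, 10, 5)]
Optimal job order: [1, 4, 2, 3]
Schedule:
  Job 1: M1 done at 3, M2 done at 11
  Job 4: M1 done at 6, M2 done at 14
  Job 2: M1 done at 12, M2 done at 23
  Job 3: M1 done at 22, M2 done at 28
Makespan = 28

28


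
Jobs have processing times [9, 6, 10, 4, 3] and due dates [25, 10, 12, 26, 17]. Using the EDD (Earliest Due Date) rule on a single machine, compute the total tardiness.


Sort by due date (EDD order): [(6, 10), (10, 12), (3, 17), (9, 25), (4, 26)]
Compute completion times and tardiness:
  Job 1: p=6, d=10, C=6, tardiness=max(0,6-10)=0
  Job 2: p=10, d=12, C=16, tardiness=max(0,16-12)=4
  Job 3: p=3, d=17, C=19, tardiness=max(0,19-17)=2
  Job 4: p=9, d=25, C=28, tardiness=max(0,28-25)=3
  Job 5: p=4, d=26, C=32, tardiness=max(0,32-26)=6
Total tardiness = 15

15


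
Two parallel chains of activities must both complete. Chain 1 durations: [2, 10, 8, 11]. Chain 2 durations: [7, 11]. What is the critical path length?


Path A total = 2 + 10 + 8 + 11 = 31
Path B total = 7 + 11 = 18
Critical path = longest path = max(31, 18) = 31

31


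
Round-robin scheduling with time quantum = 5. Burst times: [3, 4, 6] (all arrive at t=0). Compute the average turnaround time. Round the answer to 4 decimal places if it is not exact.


Time quantum = 5
Execution trace:
  J1 runs 3 units, time = 3
  J2 runs 4 units, time = 7
  J3 runs 5 units, time = 12
  J3 runs 1 units, time = 13
Finish times: [3, 7, 13]
Average turnaround = 23/3 = 7.6667

7.6667


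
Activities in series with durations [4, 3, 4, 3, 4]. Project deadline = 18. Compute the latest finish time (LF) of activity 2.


LF(activity 2) = deadline - sum of successor durations
Successors: activities 3 through 5 with durations [4, 3, 4]
Sum of successor durations = 11
LF = 18 - 11 = 7

7


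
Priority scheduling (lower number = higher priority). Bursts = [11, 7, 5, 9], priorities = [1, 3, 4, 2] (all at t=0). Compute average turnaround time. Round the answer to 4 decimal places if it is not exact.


Sort by priority (ascending = highest first):
Order: [(1, 11), (2, 9), (3, 7), (4, 5)]
Completion times:
  Priority 1, burst=11, C=11
  Priority 2, burst=9, C=20
  Priority 3, burst=7, C=27
  Priority 4, burst=5, C=32
Average turnaround = 90/4 = 22.5

22.5


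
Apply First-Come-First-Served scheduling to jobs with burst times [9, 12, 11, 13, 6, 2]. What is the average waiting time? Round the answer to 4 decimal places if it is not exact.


FCFS order (as given): [9, 12, 11, 13, 6, 2]
Waiting times:
  Job 1: wait = 0
  Job 2: wait = 9
  Job 3: wait = 21
  Job 4: wait = 32
  Job 5: wait = 45
  Job 6: wait = 51
Sum of waiting times = 158
Average waiting time = 158/6 = 26.3333

26.3333


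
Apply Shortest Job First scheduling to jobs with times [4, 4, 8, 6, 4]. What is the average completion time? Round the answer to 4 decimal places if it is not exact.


SJF order (ascending): [4, 4, 4, 6, 8]
Completion times:
  Job 1: burst=4, C=4
  Job 2: burst=4, C=8
  Job 3: burst=4, C=12
  Job 4: burst=6, C=18
  Job 5: burst=8, C=26
Average completion = 68/5 = 13.6

13.6


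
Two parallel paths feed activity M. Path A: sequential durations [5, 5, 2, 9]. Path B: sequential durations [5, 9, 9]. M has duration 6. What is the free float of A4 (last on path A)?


ES(A4) = sum of predecessors on chain A = 12
EF(A4) = ES + duration = 12 + 9 = 21
Successor of A4 is M. ES(M) = max(sum(A), sum(B)) = max(21, 23) = 23
Free float = ES(successor) - EF(current) = 23 - 21 = 2

2


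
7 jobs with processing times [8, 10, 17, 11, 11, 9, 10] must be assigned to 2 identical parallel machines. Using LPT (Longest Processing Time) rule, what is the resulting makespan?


Sort jobs in decreasing order (LPT): [17, 11, 11, 10, 10, 9, 8]
Assign each job to the least loaded machine:
  Machine 1: jobs [17, 10, 9], load = 36
  Machine 2: jobs [11, 11, 10, 8], load = 40
Makespan = max load = 40

40


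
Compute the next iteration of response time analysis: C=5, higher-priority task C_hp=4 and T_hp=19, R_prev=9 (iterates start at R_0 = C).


R_next = C + ceil(R_prev / T_hp) * C_hp
ceil(9 / 19) = ceil(0.4737) = 1
Interference = 1 * 4 = 4
R_next = 5 + 4 = 9
R_next = R_prev, so the iteration has converged (response time = 9).

9


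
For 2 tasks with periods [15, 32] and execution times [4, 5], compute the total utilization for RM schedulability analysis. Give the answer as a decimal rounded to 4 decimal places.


Compute individual utilizations (exact fractions):
  Task 1: C/T = 4/15 (approx. 0.2667)
  Task 2: C/T = 5/32 (approx. 0.1563)
Total utilization U = 4/15 + 5/32 = 203/480
Rounded to 4 decimal places: U = 0.4229
RM (Liu & Layland) bound for 2 tasks = 0.828427; compare with U = 203/480 (approx. 0.422917)
U <= bound, so schedulable by RM sufficient condition.

0.4229


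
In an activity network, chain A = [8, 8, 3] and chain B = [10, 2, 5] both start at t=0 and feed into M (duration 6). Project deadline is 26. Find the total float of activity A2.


Forward pass: ES(A2) = sum of predecessors on chain A = 8
EF = ES + duration = 8 + 8 = 16
Backward pass: LF(M) = deadline = 26; LS(M) = 26 - 6 = 20
LF(A2) = LS(M) - sum(successors on chain A) = 20 - 3 = 17
LS = LF - duration = 17 - 8 = 9
Total float = LS - ES = 9 - 8 = 1

1


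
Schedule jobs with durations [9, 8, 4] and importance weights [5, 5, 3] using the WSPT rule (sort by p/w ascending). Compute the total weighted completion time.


Compute p/w ratios and sort ascending (WSPT): [(4, 3), (8, 5), (9, 5)]
Compute weighted completion times:
  Job (p=4,w=3): C=4, w*C=3*4=12
  Job (p=8,w=5): C=12, w*C=5*12=60
  Job (p=9,w=5): C=21, w*C=5*21=105
Total weighted completion time = 177

177


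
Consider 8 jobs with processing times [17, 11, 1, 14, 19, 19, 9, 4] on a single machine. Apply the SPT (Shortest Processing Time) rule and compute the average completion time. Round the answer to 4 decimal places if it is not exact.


Sort jobs by processing time (SPT order): [1, 4, 9, 11, 14, 17, 19, 19]
Compute completion times sequentially:
  Job 1: processing = 1, completes at 1
  Job 2: processing = 4, completes at 5
  Job 3: processing = 9, completes at 14
  Job 4: processing = 11, completes at 25
  Job 5: processing = 14, completes at 39
  Job 6: processing = 17, completes at 56
  Job 7: processing = 19, completes at 75
  Job 8: processing = 19, completes at 94
Sum of completion times = 309
Average completion time = 309/8 = 38.625

38.625


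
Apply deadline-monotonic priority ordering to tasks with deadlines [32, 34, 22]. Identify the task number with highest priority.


Sort tasks by relative deadline (ascending):
  Task 3: deadline = 22
  Task 1: deadline = 32
  Task 2: deadline = 34
Priority order (highest first): [3, 1, 2]
Highest priority task = 3

3


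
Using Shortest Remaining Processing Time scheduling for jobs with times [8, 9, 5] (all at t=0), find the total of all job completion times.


Since all jobs arrive at t=0, SRPT equals SPT ordering.
SPT order: [5, 8, 9]
Completion times:
  Job 1: p=5, C=5
  Job 2: p=8, C=13
  Job 3: p=9, C=22
Total completion time = 5 + 13 + 22 = 40

40


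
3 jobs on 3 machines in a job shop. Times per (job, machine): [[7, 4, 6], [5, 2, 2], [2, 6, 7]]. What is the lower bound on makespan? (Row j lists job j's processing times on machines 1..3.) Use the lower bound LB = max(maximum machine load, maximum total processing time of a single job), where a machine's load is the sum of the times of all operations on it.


Machine loads:
  Machine 1: 7 + 5 + 2 = 14
  Machine 2: 4 + 2 + 6 = 12
  Machine 3: 6 + 2 + 7 = 15
Max machine load = 15
Job totals:
  Job 1: 17
  Job 2: 9
  Job 3: 15
Max job total = 17
Lower bound = max(15, 17) = 17

17


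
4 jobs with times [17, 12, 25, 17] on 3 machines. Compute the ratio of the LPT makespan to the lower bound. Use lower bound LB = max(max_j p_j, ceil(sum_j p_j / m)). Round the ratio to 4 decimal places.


LPT order: [25, 17, 17, 12]
Machine loads after assignment: [25, 29, 17]
LPT makespan = 29
Lower bound = max(max_job, ceil(total/3)) = max(25, 24) = 25
Ratio = 29 / 25 = 1.16

1.16


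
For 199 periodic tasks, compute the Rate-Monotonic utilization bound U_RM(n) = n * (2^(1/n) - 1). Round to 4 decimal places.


Compute 2^(1/199) = 1.0034892249
Subtract 1: 1.0034892249 - 1 = 0.0034892249
Multiply by n: 199 * 0.0034892249 = 0.6943557551
Round to 4 dp: 0.6944

0.6944


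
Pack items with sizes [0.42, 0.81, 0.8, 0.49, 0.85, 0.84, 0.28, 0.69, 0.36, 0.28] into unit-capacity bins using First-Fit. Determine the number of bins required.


Place items sequentially using First-Fit:
  Item 0.42 -> new Bin 1
  Item 0.81 -> new Bin 2
  Item 0.8 -> new Bin 3
  Item 0.49 -> Bin 1 (now 0.91)
  Item 0.85 -> new Bin 4
  Item 0.84 -> new Bin 5
  Item 0.28 -> new Bin 6
  Item 0.69 -> Bin 6 (now 0.97)
  Item 0.36 -> new Bin 7
  Item 0.28 -> Bin 7 (now 0.64)
Total bins used = 7

7


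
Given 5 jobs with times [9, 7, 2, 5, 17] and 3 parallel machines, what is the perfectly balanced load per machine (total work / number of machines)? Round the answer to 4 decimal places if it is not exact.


Total processing time = 9 + 7 + 2 + 5 + 17 = 40
Number of machines = 3
Ideal balanced load = 40 / 3 = 13.3333

13.3333


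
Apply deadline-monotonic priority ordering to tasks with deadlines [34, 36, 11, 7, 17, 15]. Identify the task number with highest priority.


Sort tasks by relative deadline (ascending):
  Task 4: deadline = 7
  Task 3: deadline = 11
  Task 6: deadline = 15
  Task 5: deadline = 17
  Task 1: deadline = 34
  Task 2: deadline = 36
Priority order (highest first): [4, 3, 6, 5, 1, 2]
Highest priority task = 4

4


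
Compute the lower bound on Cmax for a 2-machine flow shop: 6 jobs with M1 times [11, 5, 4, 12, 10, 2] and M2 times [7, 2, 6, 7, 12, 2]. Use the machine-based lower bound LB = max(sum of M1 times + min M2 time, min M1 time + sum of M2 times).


LB1 = sum(M1 times) + min(M2 times) = 44 + 2 = 46
LB2 = min(M1 times) + sum(M2 times) = 2 + 36 = 38
Lower bound = max(LB1, LB2) = max(46, 38) = 46

46


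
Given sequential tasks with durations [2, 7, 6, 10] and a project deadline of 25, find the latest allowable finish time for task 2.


LF(activity 2) = deadline - sum of successor durations
Successors: activities 3 through 4 with durations [6, 10]
Sum of successor durations = 16
LF = 25 - 16 = 9

9


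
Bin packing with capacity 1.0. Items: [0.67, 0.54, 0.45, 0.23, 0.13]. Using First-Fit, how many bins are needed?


Place items sequentially using First-Fit:
  Item 0.67 -> new Bin 1
  Item 0.54 -> new Bin 2
  Item 0.45 -> Bin 2 (now 0.99)
  Item 0.23 -> Bin 1 (now 0.9)
  Item 0.13 -> new Bin 3
Total bins used = 3

3


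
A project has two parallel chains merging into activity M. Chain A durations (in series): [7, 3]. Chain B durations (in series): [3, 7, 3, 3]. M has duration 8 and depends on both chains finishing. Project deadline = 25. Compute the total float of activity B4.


Forward pass: ES(B4) = sum of predecessors on chain B = 13
EF = ES + duration = 13 + 3 = 16
Backward pass: LF(M) = deadline = 25; LS(M) = 25 - 8 = 17
LF(B4) = LS(M) - sum(successors on chain B) = 17 - 0 = 17
LS = LF - duration = 17 - 3 = 14
Total float = LS - ES = 14 - 13 = 1

1


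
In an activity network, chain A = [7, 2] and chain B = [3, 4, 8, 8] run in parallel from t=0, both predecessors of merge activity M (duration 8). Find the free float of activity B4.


ES(B4) = sum of predecessors on chain B = 15
EF(B4) = ES + duration = 15 + 8 = 23
Successor of B4 is M. ES(M) = max(sum(A), sum(B)) = max(9, 23) = 23
Free float = ES(successor) - EF(current) = 23 - 23 = 0

0


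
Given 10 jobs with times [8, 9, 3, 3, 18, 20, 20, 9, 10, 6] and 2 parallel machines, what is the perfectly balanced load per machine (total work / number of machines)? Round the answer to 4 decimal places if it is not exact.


Total processing time = 8 + 9 + 3 + 3 + 18 + 20 + 20 + 9 + 10 + 6 = 106
Number of machines = 2
Ideal balanced load = 106 / 2 = 53.0

53.0


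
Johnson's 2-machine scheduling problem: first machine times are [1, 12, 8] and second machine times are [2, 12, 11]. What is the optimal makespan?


Apply Johnson's rule:
  Group 1 (a <= b): [(1, 1, 2), (3, 8, 11), (2, 12, 12)]
  Group 2 (a > b): []
Optimal job order: [1, 3, 2]
Schedule:
  Job 1: M1 done at 1, M2 done at 3
  Job 3: M1 done at 9, M2 done at 20
  Job 2: M1 done at 21, M2 done at 33
Makespan = 33

33


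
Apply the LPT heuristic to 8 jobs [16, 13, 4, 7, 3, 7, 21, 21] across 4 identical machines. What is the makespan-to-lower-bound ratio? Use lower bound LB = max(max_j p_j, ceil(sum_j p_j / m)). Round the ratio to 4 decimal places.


LPT order: [21, 21, 16, 13, 7, 7, 4, 3]
Machine loads after assignment: [24, 21, 23, 24]
LPT makespan = 24
Lower bound = max(max_job, ceil(total/4)) = max(21, 23) = 23
Ratio = 24 / 23 = 1.0435

1.0435


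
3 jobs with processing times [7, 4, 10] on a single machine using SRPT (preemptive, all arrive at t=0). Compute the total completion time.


Since all jobs arrive at t=0, SRPT equals SPT ordering.
SPT order: [4, 7, 10]
Completion times:
  Job 1: p=4, C=4
  Job 2: p=7, C=11
  Job 3: p=10, C=21
Total completion time = 4 + 11 + 21 = 36

36


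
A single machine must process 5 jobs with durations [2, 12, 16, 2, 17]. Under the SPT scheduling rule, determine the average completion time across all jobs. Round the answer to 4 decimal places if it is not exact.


Sort jobs by processing time (SPT order): [2, 2, 12, 16, 17]
Compute completion times sequentially:
  Job 1: processing = 2, completes at 2
  Job 2: processing = 2, completes at 4
  Job 3: processing = 12, completes at 16
  Job 4: processing = 16, completes at 32
  Job 5: processing = 17, completes at 49
Sum of completion times = 103
Average completion time = 103/5 = 20.6

20.6


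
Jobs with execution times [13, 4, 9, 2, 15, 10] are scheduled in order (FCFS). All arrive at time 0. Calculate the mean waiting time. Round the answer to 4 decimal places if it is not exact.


FCFS order (as given): [13, 4, 9, 2, 15, 10]
Waiting times:
  Job 1: wait = 0
  Job 2: wait = 13
  Job 3: wait = 17
  Job 4: wait = 26
  Job 5: wait = 28
  Job 6: wait = 43
Sum of waiting times = 127
Average waiting time = 127/6 = 21.1667

21.1667


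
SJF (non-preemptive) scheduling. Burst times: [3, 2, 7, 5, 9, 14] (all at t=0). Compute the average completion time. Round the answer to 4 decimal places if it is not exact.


SJF order (ascending): [2, 3, 5, 7, 9, 14]
Completion times:
  Job 1: burst=2, C=2
  Job 2: burst=3, C=5
  Job 3: burst=5, C=10
  Job 4: burst=7, C=17
  Job 5: burst=9, C=26
  Job 6: burst=14, C=40
Average completion = 100/6 = 16.6667

16.6667


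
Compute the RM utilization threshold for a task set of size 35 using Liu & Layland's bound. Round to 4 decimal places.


Compute 2^(1/35) = 1.0200016094
Subtract 1: 1.0200016094 - 1 = 0.0200016094
Multiply by n: 35 * 0.0200016094 = 0.7000563290
Round to 4 dp: 0.7001

0.7001


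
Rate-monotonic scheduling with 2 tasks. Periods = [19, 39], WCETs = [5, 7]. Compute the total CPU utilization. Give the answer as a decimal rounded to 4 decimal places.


Compute individual utilizations (exact fractions):
  Task 1: C/T = 5/19 (approx. 0.2632)
  Task 2: C/T = 7/39 (approx. 0.1795)
Total utilization U = 5/19 + 7/39 = 328/741
Rounded to 4 decimal places: U = 0.4426
RM (Liu & Layland) bound for 2 tasks = 0.828427; compare with U = 328/741 (approx. 0.442645)
U <= bound, so schedulable by RM sufficient condition.

0.4426
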